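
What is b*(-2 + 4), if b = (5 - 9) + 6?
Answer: 4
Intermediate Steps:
b = 2 (b = -4 + 6 = 2)
b*(-2 + 4) = 2*(-2 + 4) = 2*2 = 4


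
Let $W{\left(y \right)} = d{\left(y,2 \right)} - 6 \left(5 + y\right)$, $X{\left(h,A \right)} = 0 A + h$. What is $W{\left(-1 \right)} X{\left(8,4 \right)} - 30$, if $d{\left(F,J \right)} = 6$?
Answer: $-174$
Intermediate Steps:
$X{\left(h,A \right)} = h$ ($X{\left(h,A \right)} = 0 + h = h$)
$W{\left(y \right)} = -24 - 6 y$ ($W{\left(y \right)} = 6 - 6 \left(5 + y\right) = 6 - \left(30 + 6 y\right) = -24 - 6 y$)
$W{\left(-1 \right)} X{\left(8,4 \right)} - 30 = \left(-24 - -6\right) 8 - 30 = \left(-24 + 6\right) 8 - 30 = \left(-18\right) 8 - 30 = -144 - 30 = -174$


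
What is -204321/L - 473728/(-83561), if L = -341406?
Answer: 4584790991/731492994 ≈ 6.2677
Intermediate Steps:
-204321/L - 473728/(-83561) = -204321/(-341406) - 473728/(-83561) = -204321*(-1/341406) - 473728*(-1/83561) = 5239/8754 + 473728/83561 = 4584790991/731492994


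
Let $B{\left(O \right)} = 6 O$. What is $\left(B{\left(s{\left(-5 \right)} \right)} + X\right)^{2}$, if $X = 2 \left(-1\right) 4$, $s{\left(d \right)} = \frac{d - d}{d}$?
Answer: $64$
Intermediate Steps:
$s{\left(d \right)} = 0$ ($s{\left(d \right)} = \frac{0}{d} = 0$)
$X = -8$ ($X = \left(-2\right) 4 = -8$)
$\left(B{\left(s{\left(-5 \right)} \right)} + X\right)^{2} = \left(6 \cdot 0 - 8\right)^{2} = \left(0 - 8\right)^{2} = \left(-8\right)^{2} = 64$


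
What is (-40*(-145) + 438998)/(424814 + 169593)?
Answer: 444798/594407 ≈ 0.74831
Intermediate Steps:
(-40*(-145) + 438998)/(424814 + 169593) = (5800 + 438998)/594407 = 444798*(1/594407) = 444798/594407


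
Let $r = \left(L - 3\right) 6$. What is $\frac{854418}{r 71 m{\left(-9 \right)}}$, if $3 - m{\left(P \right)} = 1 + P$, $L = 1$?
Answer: $- \frac{142403}{1562} \approx -91.167$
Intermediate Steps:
$r = -12$ ($r = \left(1 - 3\right) 6 = \left(-2\right) 6 = -12$)
$m{\left(P \right)} = 2 - P$ ($m{\left(P \right)} = 3 - \left(1 + P\right) = 2 - P$)
$\frac{854418}{r 71 m{\left(-9 \right)}} = \frac{854418}{\left(-12\right) 71 \left(2 - -9\right)} = \frac{854418}{\left(-852\right) \left(2 + 9\right)} = \frac{854418}{\left(-852\right) 11} = \frac{854418}{-9372} = 854418 \left(- \frac{1}{9372}\right) = - \frac{142403}{1562}$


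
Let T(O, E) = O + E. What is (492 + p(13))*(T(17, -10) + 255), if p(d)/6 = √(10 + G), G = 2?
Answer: 128904 + 3144*√3 ≈ 1.3435e+5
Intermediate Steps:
T(O, E) = E + O
p(d) = 12*√3 (p(d) = 6*√(10 + 2) = 6*√12 = 6*(2*√3) = 12*√3)
(492 + p(13))*(T(17, -10) + 255) = (492 + 12*√3)*((-10 + 17) + 255) = (492 + 12*√3)*(7 + 255) = (492 + 12*√3)*262 = 128904 + 3144*√3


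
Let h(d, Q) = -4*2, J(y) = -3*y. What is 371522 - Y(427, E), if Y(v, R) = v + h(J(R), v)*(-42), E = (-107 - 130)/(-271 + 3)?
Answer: 370759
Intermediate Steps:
h(d, Q) = -8
E = 237/268 (E = -237/(-268) = -237*(-1/268) = 237/268 ≈ 0.88433)
Y(v, R) = 336 + v (Y(v, R) = v - 8*(-42) = v + 336 = 336 + v)
371522 - Y(427, E) = 371522 - (336 + 427) = 371522 - 1*763 = 371522 - 763 = 370759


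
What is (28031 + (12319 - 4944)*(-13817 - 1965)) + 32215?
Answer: -116332004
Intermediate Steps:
(28031 + (12319 - 4944)*(-13817 - 1965)) + 32215 = (28031 + 7375*(-15782)) + 32215 = (28031 - 116392250) + 32215 = -116364219 + 32215 = -116332004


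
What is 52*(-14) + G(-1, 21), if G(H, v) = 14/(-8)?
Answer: -2919/4 ≈ -729.75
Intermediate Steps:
G(H, v) = -7/4 (G(H, v) = 14*(-⅛) = -7/4)
52*(-14) + G(-1, 21) = 52*(-14) - 7/4 = -728 - 7/4 = -2919/4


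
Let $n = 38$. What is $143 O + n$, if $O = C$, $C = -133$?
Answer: $-18981$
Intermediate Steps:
$O = -133$
$143 O + n = 143 \left(-133\right) + 38 = -19019 + 38 = -18981$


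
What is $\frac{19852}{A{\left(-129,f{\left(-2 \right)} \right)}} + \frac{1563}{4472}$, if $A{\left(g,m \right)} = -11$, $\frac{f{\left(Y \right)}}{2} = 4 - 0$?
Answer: $- \frac{88760951}{49192} \approx -1804.4$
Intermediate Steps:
$f{\left(Y \right)} = 8$ ($f{\left(Y \right)} = 2 \left(4 - 0\right) = 2 \left(4 + 0\right) = 2 \cdot 4 = 8$)
$\frac{19852}{A{\left(-129,f{\left(-2 \right)} \right)}} + \frac{1563}{4472} = \frac{19852}{-11} + \frac{1563}{4472} = 19852 \left(- \frac{1}{11}\right) + 1563 \cdot \frac{1}{4472} = - \frac{19852}{11} + \frac{1563}{4472} = - \frac{88760951}{49192}$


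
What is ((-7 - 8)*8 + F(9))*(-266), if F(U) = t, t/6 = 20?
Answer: 0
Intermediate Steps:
t = 120 (t = 6*20 = 120)
F(U) = 120
((-7 - 8)*8 + F(9))*(-266) = ((-7 - 8)*8 + 120)*(-266) = (-15*8 + 120)*(-266) = (-120 + 120)*(-266) = 0*(-266) = 0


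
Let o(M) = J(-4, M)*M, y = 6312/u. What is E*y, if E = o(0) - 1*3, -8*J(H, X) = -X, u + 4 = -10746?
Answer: 9468/5375 ≈ 1.7615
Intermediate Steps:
u = -10750 (u = -4 - 10746 = -10750)
J(H, X) = X/8 (J(H, X) = -(-1)*X/8 = X/8)
y = -3156/5375 (y = 6312/(-10750) = 6312*(-1/10750) = -3156/5375 ≈ -0.58716)
o(M) = M²/8 (o(M) = (M/8)*M = M²/8)
E = -3 (E = (⅛)*0² - 1*3 = (⅛)*0 - 3 = 0 - 3 = -3)
E*y = -3*(-3156/5375) = 9468/5375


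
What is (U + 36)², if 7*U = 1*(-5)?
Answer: 61009/49 ≈ 1245.1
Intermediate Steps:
U = -5/7 (U = (1*(-5))/7 = (⅐)*(-5) = -5/7 ≈ -0.71429)
(U + 36)² = (-5/7 + 36)² = (247/7)² = 61009/49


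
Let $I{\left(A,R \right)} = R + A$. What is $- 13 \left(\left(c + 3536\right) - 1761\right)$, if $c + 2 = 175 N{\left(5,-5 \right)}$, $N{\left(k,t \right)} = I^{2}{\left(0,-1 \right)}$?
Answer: $-25324$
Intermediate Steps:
$I{\left(A,R \right)} = A + R$
$N{\left(k,t \right)} = 1$ ($N{\left(k,t \right)} = \left(0 - 1\right)^{2} = \left(-1\right)^{2} = 1$)
$c = 173$ ($c = -2 + 175 \cdot 1 = -2 + 175 = 173$)
$- 13 \left(\left(c + 3536\right) - 1761\right) = - 13 \left(\left(173 + 3536\right) - 1761\right) = - 13 \left(3709 - 1761\right) = \left(-13\right) 1948 = -25324$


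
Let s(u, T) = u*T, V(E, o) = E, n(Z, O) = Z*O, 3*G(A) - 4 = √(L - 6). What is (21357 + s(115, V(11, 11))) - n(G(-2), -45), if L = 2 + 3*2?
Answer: 22682 + 15*√2 ≈ 22703.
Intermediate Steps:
L = 8 (L = 2 + 6 = 8)
G(A) = 4/3 + √2/3 (G(A) = 4/3 + √(8 - 6)/3 = 4/3 + √2/3)
n(Z, O) = O*Z
s(u, T) = T*u
(21357 + s(115, V(11, 11))) - n(G(-2), -45) = (21357 + 11*115) - (-45)*(4/3 + √2/3) = (21357 + 1265) - (-60 - 15*√2) = 22622 + (60 + 15*√2) = 22682 + 15*√2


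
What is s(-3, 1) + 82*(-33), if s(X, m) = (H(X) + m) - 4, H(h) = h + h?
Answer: -2715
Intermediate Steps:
H(h) = 2*h
s(X, m) = -4 + m + 2*X (s(X, m) = (2*X + m) - 4 = (m + 2*X) - 4 = -4 + m + 2*X)
s(-3, 1) + 82*(-33) = (-4 + 1 + 2*(-3)) + 82*(-33) = (-4 + 1 - 6) - 2706 = -9 - 2706 = -2715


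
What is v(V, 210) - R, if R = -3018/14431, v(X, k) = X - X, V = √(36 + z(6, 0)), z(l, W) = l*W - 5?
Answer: 3018/14431 ≈ 0.20913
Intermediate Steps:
z(l, W) = -5 + W*l (z(l, W) = W*l - 5 = -5 + W*l)
V = √31 (V = √(36 + (-5 + 0*6)) = √(36 + (-5 + 0)) = √(36 - 5) = √31 ≈ 5.5678)
v(X, k) = 0
R = -3018/14431 (R = -3018*1/14431 = -3018/14431 ≈ -0.20913)
v(V, 210) - R = 0 - 1*(-3018/14431) = 0 + 3018/14431 = 3018/14431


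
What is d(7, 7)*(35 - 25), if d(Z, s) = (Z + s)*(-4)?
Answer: -560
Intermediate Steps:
d(Z, s) = -4*Z - 4*s
d(7, 7)*(35 - 25) = (-4*7 - 4*7)*(35 - 25) = (-28 - 28)*10 = -56*10 = -560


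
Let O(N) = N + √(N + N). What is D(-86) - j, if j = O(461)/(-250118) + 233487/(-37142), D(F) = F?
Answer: -185128373272/2322470689 + √922/250118 ≈ -79.712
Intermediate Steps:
O(N) = N + √2*√N (O(N) = N + √(2*N) = N + √2*√N)
j = -14604105982/2322470689 - √922/250118 (j = (461 + √2*√461)/(-250118) + 233487/(-37142) = (461 + √922)*(-1/250118) + 233487*(-1/37142) = (-461/250118 - √922/250118) - 233487/37142 = -14604105982/2322470689 - √922/250118 ≈ -6.2883)
D(-86) - j = -86 - (-14604105982/2322470689 - √922/250118) = -86 + (14604105982/2322470689 + √922/250118) = -185128373272/2322470689 + √922/250118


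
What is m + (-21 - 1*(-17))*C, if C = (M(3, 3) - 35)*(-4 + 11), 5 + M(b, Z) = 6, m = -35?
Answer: 917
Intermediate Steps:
M(b, Z) = 1 (M(b, Z) = -5 + 6 = 1)
C = -238 (C = (1 - 35)*(-4 + 11) = -34*7 = -238)
m + (-21 - 1*(-17))*C = -35 + (-21 - 1*(-17))*(-238) = -35 + (-21 + 17)*(-238) = -35 - 4*(-238) = -35 + 952 = 917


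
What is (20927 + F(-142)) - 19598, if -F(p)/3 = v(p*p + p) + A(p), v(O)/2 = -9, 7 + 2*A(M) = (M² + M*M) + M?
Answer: -117771/2 ≈ -58886.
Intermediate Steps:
A(M) = -7/2 + M² + M/2 (A(M) = -7/2 + ((M² + M*M) + M)/2 = -7/2 + ((M² + M²) + M)/2 = -7/2 + (2*M² + M)/2 = -7/2 + (M + 2*M²)/2 = -7/2 + (M² + M/2) = -7/2 + M² + M/2)
v(O) = -18 (v(O) = 2*(-9) = -18)
F(p) = 129/2 - 3*p² - 3*p/2 (F(p) = -3*(-18 + (-7/2 + p² + p/2)) = -3*(-43/2 + p² + p/2) = 129/2 - 3*p² - 3*p/2)
(20927 + F(-142)) - 19598 = (20927 + (129/2 - 3*(-142)² - 3/2*(-142))) - 19598 = (20927 + (129/2 - 3*20164 + 213)) - 19598 = (20927 + (129/2 - 60492 + 213)) - 19598 = (20927 - 120429/2) - 19598 = -78575/2 - 19598 = -117771/2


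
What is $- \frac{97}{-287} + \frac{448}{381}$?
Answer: $\frac{165533}{109347} \approx 1.5138$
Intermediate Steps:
$- \frac{97}{-287} + \frac{448}{381} = \left(-97\right) \left(- \frac{1}{287}\right) + 448 \cdot \frac{1}{381} = \frac{97}{287} + \frac{448}{381} = \frac{165533}{109347}$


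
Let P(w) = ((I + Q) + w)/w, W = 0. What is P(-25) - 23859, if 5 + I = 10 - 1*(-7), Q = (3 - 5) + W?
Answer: -119292/5 ≈ -23858.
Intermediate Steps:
Q = -2 (Q = (3 - 5) + 0 = -2 + 0 = -2)
I = 12 (I = -5 + (10 - 1*(-7)) = -5 + (10 + 7) = -5 + 17 = 12)
P(w) = (10 + w)/w (P(w) = ((12 - 2) + w)/w = (10 + w)/w)
P(-25) - 23859 = (10 - 25)/(-25) - 23859 = -1/25*(-15) - 23859 = 3/5 - 23859 = -119292/5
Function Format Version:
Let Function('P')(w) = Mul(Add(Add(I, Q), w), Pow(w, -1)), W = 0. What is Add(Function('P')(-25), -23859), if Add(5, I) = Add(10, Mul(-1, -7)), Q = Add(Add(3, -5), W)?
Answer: Rational(-119292, 5) ≈ -23858.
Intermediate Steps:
Q = -2 (Q = Add(Add(3, -5), 0) = Add(-2, 0) = -2)
I = 12 (I = Add(-5, Add(10, Mul(-1, -7))) = Add(-5, Add(10, 7)) = Add(-5, 17) = 12)
Function('P')(w) = Mul(Pow(w, -1), Add(10, w)) (Function('P')(w) = Mul(Add(Add(12, -2), w), Pow(w, -1)) = Mul(Add(10, w), Pow(w, -1)) = Mul(Pow(w, -1), Add(10, w)))
Add(Function('P')(-25), -23859) = Add(Mul(Pow(-25, -1), Add(10, -25)), -23859) = Add(Mul(Rational(-1, 25), -15), -23859) = Add(Rational(3, 5), -23859) = Rational(-119292, 5)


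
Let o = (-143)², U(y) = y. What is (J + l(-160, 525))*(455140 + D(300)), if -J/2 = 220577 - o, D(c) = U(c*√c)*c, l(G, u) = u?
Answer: -181933567340 - 359757900000*√3 ≈ -8.0505e+11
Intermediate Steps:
o = 20449
D(c) = c^(5/2) (D(c) = (c*√c)*c = c^(3/2)*c = c^(5/2))
J = -400256 (J = -2*(220577 - 1*20449) = -2*(220577 - 20449) = -2*200128 = -400256)
(J + l(-160, 525))*(455140 + D(300)) = (-400256 + 525)*(455140 + 300^(5/2)) = -399731*(455140 + 900000*√3) = -181933567340 - 359757900000*√3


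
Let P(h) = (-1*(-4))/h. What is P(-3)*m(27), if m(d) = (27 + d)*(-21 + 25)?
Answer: -288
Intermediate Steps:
P(h) = 4/h
m(d) = 108 + 4*d (m(d) = (27 + d)*4 = 108 + 4*d)
P(-3)*m(27) = (4/(-3))*(108 + 4*27) = (4*(-⅓))*(108 + 108) = -4/3*216 = -288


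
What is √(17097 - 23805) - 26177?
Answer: -26177 + 2*I*√1677 ≈ -26177.0 + 81.902*I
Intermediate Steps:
√(17097 - 23805) - 26177 = √(-6708) - 26177 = 2*I*√1677 - 26177 = -26177 + 2*I*√1677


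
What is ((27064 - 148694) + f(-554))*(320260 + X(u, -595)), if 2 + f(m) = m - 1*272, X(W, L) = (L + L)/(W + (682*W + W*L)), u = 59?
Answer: -50905445574585/1298 ≈ -3.9218e+10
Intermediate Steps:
X(W, L) = 2*L/(683*W + L*W) (X(W, L) = (2*L)/(W + (682*W + L*W)) = (2*L)/(683*W + L*W) = 2*L/(683*W + L*W))
f(m) = -274 + m (f(m) = -2 + (m - 1*272) = -2 + (m - 272) = -2 + (-272 + m) = -274 + m)
((27064 - 148694) + f(-554))*(320260 + X(u, -595)) = ((27064 - 148694) + (-274 - 554))*(320260 + 2*(-595)/(59*(683 - 595))) = (-121630 - 828)*(320260 + 2*(-595)*(1/59)/88) = -122458*(320260 + 2*(-595)*(1/59)*(1/88)) = -122458*(320260 - 595/2596) = -122458*831394365/2596 = -50905445574585/1298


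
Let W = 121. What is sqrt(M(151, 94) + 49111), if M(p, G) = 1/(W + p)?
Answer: sqrt(227089281)/68 ≈ 221.61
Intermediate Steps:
M(p, G) = 1/(121 + p)
sqrt(M(151, 94) + 49111) = sqrt(1/(121 + 151) + 49111) = sqrt(1/272 + 49111) = sqrt(13358193/272) = sqrt(227089281)/68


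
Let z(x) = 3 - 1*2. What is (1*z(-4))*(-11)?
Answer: -11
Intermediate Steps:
z(x) = 1 (z(x) = 3 - 2 = 1)
(1*z(-4))*(-11) = (1*1)*(-11) = 1*(-11) = -11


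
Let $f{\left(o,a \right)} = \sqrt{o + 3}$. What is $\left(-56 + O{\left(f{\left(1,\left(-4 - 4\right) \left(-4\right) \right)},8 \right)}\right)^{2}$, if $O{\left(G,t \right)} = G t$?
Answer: $1600$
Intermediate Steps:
$f{\left(o,a \right)} = \sqrt{3 + o}$
$\left(-56 + O{\left(f{\left(1,\left(-4 - 4\right) \left(-4\right) \right)},8 \right)}\right)^{2} = \left(-56 + \sqrt{3 + 1} \cdot 8\right)^{2} = \left(-56 + \sqrt{4} \cdot 8\right)^{2} = \left(-56 + 2 \cdot 8\right)^{2} = \left(-56 + 16\right)^{2} = \left(-40\right)^{2} = 1600$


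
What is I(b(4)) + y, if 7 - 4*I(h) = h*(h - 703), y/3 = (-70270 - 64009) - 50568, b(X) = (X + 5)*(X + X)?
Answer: -2172725/4 ≈ -5.4318e+5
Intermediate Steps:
b(X) = 2*X*(5 + X) (b(X) = (5 + X)*(2*X) = 2*X*(5 + X))
y = -554541 (y = 3*((-70270 - 64009) - 50568) = 3*(-134279 - 50568) = 3*(-184847) = -554541)
I(h) = 7/4 - h*(-703 + h)/4 (I(h) = 7/4 - h*(h - 703)/4 = 7/4 - h*(-703 + h)/4)
I(b(4)) + y = (7/4 - 64*(5 + 4)²/4 + 703*(2*4*(5 + 4))/4) - 554541 = (7/4 - (2*4*9)²/4 + 703*(2*4*9)/4) - 554541 = (7/4 - ¼*72² + (703/4)*72) - 554541 = (7/4 - ¼*5184 + 12654) - 554541 = (7/4 - 1296 + 12654) - 554541 = 45439/4 - 554541 = -2172725/4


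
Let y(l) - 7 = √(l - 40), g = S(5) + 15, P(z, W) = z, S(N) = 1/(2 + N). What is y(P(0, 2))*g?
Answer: 106 + 212*I*√10/7 ≈ 106.0 + 95.772*I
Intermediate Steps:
g = 106/7 (g = 1/(2 + 5) + 15 = 1/7 + 15 = ⅐ + 15 = 106/7 ≈ 15.143)
y(l) = 7 + √(-40 + l) (y(l) = 7 + √(l - 40) = 7 + √(-40 + l))
y(P(0, 2))*g = (7 + √(-40 + 0))*(106/7) = (7 + √(-40))*(106/7) = (7 + 2*I*√10)*(106/7) = 106 + 212*I*√10/7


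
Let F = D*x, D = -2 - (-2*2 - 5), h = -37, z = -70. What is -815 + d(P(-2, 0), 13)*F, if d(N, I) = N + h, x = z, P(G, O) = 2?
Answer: 16335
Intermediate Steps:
x = -70
d(N, I) = -37 + N (d(N, I) = N - 37 = -37 + N)
D = 7 (D = -2 - (-4 - 5) = -2 - 1*(-9) = -2 + 9 = 7)
F = -490 (F = 7*(-70) = -490)
-815 + d(P(-2, 0), 13)*F = -815 + (-37 + 2)*(-490) = -815 - 35*(-490) = -815 + 17150 = 16335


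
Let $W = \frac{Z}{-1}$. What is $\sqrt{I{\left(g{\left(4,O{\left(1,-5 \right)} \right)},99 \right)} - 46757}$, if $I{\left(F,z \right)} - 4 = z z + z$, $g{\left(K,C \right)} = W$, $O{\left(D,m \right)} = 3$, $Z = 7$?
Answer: $i \sqrt{36853} \approx 191.97 i$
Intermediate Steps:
$W = -7$ ($W = \frac{7}{-1} = 7 \left(-1\right) = -7$)
$g{\left(K,C \right)} = -7$
$I{\left(F,z \right)} = 4 + z + z^{2}$ ($I{\left(F,z \right)} = 4 + \left(z z + z\right) = 4 + \left(z^{2} + z\right) = 4 + \left(z + z^{2}\right) = 4 + z + z^{2}$)
$\sqrt{I{\left(g{\left(4,O{\left(1,-5 \right)} \right)},99 \right)} - 46757} = \sqrt{\left(4 + 99 + 99^{2}\right) - 46757} = \sqrt{\left(4 + 99 + 9801\right) - 46757} = \sqrt{9904 - 46757} = \sqrt{-36853} = i \sqrt{36853}$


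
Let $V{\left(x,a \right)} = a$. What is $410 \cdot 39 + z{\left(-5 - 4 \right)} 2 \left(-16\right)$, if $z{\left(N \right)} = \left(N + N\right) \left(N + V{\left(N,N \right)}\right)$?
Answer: $5622$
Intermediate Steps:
$z{\left(N \right)} = 4 N^{2}$ ($z{\left(N \right)} = \left(N + N\right) \left(N + N\right) = 2 N 2 N = 4 N^{2}$)
$410 \cdot 39 + z{\left(-5 - 4 \right)} 2 \left(-16\right) = 410 \cdot 39 + 4 \left(-5 - 4\right)^{2} \cdot 2 \left(-16\right) = 15990 + 4 \left(-9\right)^{2} \cdot 2 \left(-16\right) = 15990 + 4 \cdot 81 \cdot 2 \left(-16\right) = 15990 + 324 \cdot 2 \left(-16\right) = 15990 + 648 \left(-16\right) = 15990 - 10368 = 5622$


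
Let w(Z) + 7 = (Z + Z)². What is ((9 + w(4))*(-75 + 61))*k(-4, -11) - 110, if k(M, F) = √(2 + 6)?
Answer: -110 - 1848*√2 ≈ -2723.5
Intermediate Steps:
w(Z) = -7 + 4*Z² (w(Z) = -7 + (Z + Z)² = -7 + (2*Z)² = -7 + 4*Z²)
k(M, F) = 2*√2 (k(M, F) = √8 = 2*√2)
((9 + w(4))*(-75 + 61))*k(-4, -11) - 110 = ((9 + (-7 + 4*4²))*(-75 + 61))*(2*√2) - 110 = ((9 + (-7 + 4*16))*(-14))*(2*√2) - 110 = ((9 + (-7 + 64))*(-14))*(2*√2) - 110 = ((9 + 57)*(-14))*(2*√2) - 110 = (66*(-14))*(2*√2) - 110 = -1848*√2 - 110 = -110 - 1848*√2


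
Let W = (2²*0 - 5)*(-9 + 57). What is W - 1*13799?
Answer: -14039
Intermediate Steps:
W = -240 (W = (4*0 - 5)*48 = (0 - 5)*48 = -5*48 = -240)
W - 1*13799 = -240 - 1*13799 = -240 - 13799 = -14039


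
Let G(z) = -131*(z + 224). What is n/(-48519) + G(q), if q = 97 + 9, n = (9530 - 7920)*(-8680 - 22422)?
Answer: -2047402150/48519 ≈ -42198.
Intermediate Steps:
n = -50074220 (n = 1610*(-31102) = -50074220)
q = 106
G(z) = -29344 - 131*z (G(z) = -131*(224 + z) = -29344 - 131*z)
n/(-48519) + G(q) = -50074220/(-48519) + (-29344 - 131*106) = -50074220*(-1/48519) + (-29344 - 13886) = 50074220/48519 - 43230 = -2047402150/48519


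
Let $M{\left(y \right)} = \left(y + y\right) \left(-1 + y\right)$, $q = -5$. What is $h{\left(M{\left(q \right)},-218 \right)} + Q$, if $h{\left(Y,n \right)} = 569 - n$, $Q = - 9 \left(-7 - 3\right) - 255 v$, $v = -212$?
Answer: $54937$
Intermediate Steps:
$Q = 54150$ ($Q = - 9 \left(-7 - 3\right) - -54060 = \left(-9\right) \left(-10\right) + 54060 = 90 + 54060 = 54150$)
$M{\left(y \right)} = 2 y \left(-1 + y\right)$
$h{\left(M{\left(q \right)},-218 \right)} + Q = \left(569 - -218\right) + 54150 = \left(569 + 218\right) + 54150 = 787 + 54150 = 54937$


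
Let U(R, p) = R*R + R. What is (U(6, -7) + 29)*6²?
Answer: 2556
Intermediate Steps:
U(R, p) = R + R² (U(R, p) = R² + R = R + R²)
(U(6, -7) + 29)*6² = (6*(1 + 6) + 29)*6² = (6*7 + 29)*36 = (42 + 29)*36 = 71*36 = 2556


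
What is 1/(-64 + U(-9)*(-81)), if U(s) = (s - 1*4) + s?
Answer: 1/1718 ≈ 0.00058207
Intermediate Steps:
U(s) = -4 + 2*s (U(s) = (s - 4) + s = (-4 + s) + s = -4 + 2*s)
1/(-64 + U(-9)*(-81)) = 1/(-64 + (-4 + 2*(-9))*(-81)) = 1/(-64 + (-4 - 18)*(-81)) = 1/(-64 - 22*(-81)) = 1/(-64 + 1782) = 1/1718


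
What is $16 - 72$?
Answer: $-56$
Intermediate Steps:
$16 - 72 = -56$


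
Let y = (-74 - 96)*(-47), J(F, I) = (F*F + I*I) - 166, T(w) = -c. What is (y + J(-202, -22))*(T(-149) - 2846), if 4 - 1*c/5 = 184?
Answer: -95571952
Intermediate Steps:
c = -900 (c = 20 - 5*184 = 20 - 920 = -900)
T(w) = 900 (T(w) = -1*(-900) = 900)
J(F, I) = -166 + F**2 + I**2 (J(F, I) = (F**2 + I**2) - 166 = -166 + F**2 + I**2)
y = 7990 (y = -170*(-47) = 7990)
(y + J(-202, -22))*(T(-149) - 2846) = (7990 + (-166 + (-202)**2 + (-22)**2))*(900 - 2846) = (7990 + (-166 + 40804 + 484))*(-1946) = (7990 + 41122)*(-1946) = 49112*(-1946) = -95571952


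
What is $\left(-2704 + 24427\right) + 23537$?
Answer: $45260$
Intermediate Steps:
$\left(-2704 + 24427\right) + 23537 = 21723 + 23537 = 45260$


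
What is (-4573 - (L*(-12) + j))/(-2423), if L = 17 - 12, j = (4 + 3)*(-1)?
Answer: 4506/2423 ≈ 1.8597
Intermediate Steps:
j = -7 (j = 7*(-1) = -7)
L = 5
(-4573 - (L*(-12) + j))/(-2423) = (-4573 - (5*(-12) - 7))/(-2423) = (-4573 - (-60 - 7))*(-1/2423) = (-4573 - 1*(-67))*(-1/2423) = (-4573 + 67)*(-1/2423) = -4506*(-1/2423) = 4506/2423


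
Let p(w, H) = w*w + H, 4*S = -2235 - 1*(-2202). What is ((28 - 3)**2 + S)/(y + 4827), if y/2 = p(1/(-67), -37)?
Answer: 11074363/85344876 ≈ 0.12976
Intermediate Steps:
S = -33/4 (S = (-2235 - 1*(-2202))/4 = (-2235 + 2202)/4 = (1/4)*(-33) = -33/4 ≈ -8.2500)
p(w, H) = H + w**2 (p(w, H) = w**2 + H = H + w**2)
y = -332184/4489 (y = 2*(-37 + (1/(-67))**2) = 2*(-37 + (-1/67)**2) = 2*(-37 + 1/4489) = 2*(-166092/4489) = -332184/4489 ≈ -74.000)
((28 - 3)**2 + S)/(y + 4827) = ((28 - 3)**2 - 33/4)/(-332184/4489 + 4827) = (25**2 - 33/4)/(21336219/4489) = (625 - 33/4)*(4489/21336219) = (2467/4)*(4489/21336219) = 11074363/85344876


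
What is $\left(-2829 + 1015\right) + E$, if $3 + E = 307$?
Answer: $-1510$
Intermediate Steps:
$E = 304$ ($E = -3 + 307 = 304$)
$\left(-2829 + 1015\right) + E = \left(-2829 + 1015\right) + 304 = -1814 + 304 = -1510$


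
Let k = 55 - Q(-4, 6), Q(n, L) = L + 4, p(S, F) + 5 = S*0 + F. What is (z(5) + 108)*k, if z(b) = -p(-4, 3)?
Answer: 4950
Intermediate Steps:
p(S, F) = -5 + F (p(S, F) = -5 + (S*0 + F) = -5 + (0 + F) = -5 + F)
Q(n, L) = 4 + L
k = 45 (k = 55 - (4 + 6) = 55 - 1*10 = 55 - 10 = 45)
z(b) = 2 (z(b) = -(-5 + 3) = -1*(-2) = 2)
(z(5) + 108)*k = (2 + 108)*45 = 110*45 = 4950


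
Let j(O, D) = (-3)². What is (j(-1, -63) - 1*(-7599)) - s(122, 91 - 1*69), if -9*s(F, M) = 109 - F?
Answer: 68459/9 ≈ 7606.6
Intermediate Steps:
j(O, D) = 9
s(F, M) = -109/9 + F/9 (s(F, M) = -(109 - F)/9 = -109/9 + F/9)
(j(-1, -63) - 1*(-7599)) - s(122, 91 - 1*69) = (9 - 1*(-7599)) - (-109/9 + (⅑)*122) = (9 + 7599) - (-109/9 + 122/9) = 7608 - 1*13/9 = 7608 - 13/9 = 68459/9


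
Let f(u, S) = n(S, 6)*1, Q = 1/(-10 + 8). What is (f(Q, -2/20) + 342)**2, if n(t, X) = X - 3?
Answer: 119025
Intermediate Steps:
Q = -1/2 (Q = 1/(-2) = -1/2 ≈ -0.50000)
n(t, X) = -3 + X
f(u, S) = 3 (f(u, S) = (-3 + 6)*1 = 3*1 = 3)
(f(Q, -2/20) + 342)**2 = (3 + 342)**2 = 345**2 = 119025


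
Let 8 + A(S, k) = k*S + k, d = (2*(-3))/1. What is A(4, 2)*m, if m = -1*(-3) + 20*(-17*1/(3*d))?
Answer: 394/9 ≈ 43.778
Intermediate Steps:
d = -6 (d = -6*1 = -6)
A(S, k) = -8 + k + S*k (A(S, k) = -8 + (k*S + k) = -8 + (S*k + k) = -8 + (k + S*k) = -8 + k + S*k)
m = 197/9 (m = -1*(-3) + 20*(-17/(3*(-6))) = 3 + 20*(-17/(-18)) = 3 + 20*(-17*(-1/18)) = 3 + 20*(17/18) = 3 + 170/9 = 197/9 ≈ 21.889)
A(4, 2)*m = (-8 + 2 + 4*2)*(197/9) = (-8 + 2 + 8)*(197/9) = 2*(197/9) = 394/9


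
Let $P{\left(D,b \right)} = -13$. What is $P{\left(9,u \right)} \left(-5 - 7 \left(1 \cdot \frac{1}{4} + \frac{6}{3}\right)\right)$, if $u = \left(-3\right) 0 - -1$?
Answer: $\frac{1079}{4} \approx 269.75$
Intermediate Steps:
$u = 1$ ($u = 0 + 1 = 1$)
$P{\left(9,u \right)} \left(-5 - 7 \left(1 \cdot \frac{1}{4} + \frac{6}{3}\right)\right) = - 13 \left(-5 - 7 \left(1 \cdot \frac{1}{4} + \frac{6}{3}\right)\right) = - 13 \left(-5 - 7 \left(1 \cdot \frac{1}{4} + 6 \cdot \frac{1}{3}\right)\right) = - 13 \left(-5 - 7 \left(\frac{1}{4} + 2\right)\right) = - 13 \left(-5 - \frac{63}{4}\right) = \left(-13\right) \left(- \frac{83}{4}\right) = \frac{1079}{4}$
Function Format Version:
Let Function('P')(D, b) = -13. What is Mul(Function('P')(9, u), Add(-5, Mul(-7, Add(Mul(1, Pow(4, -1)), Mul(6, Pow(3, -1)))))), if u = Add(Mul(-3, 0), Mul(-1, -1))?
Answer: Rational(1079, 4) ≈ 269.75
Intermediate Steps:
u = 1 (u = Add(0, 1) = 1)
Mul(Function('P')(9, u), Add(-5, Mul(-7, Add(Mul(1, Pow(4, -1)), Mul(6, Pow(3, -1)))))) = Mul(-13, Add(-5, Mul(-7, Add(Mul(1, Pow(4, -1)), Mul(6, Pow(3, -1)))))) = Mul(-13, Add(-5, Mul(-7, Add(Mul(1, Rational(1, 4)), Mul(6, Rational(1, 3)))))) = Mul(-13, Add(-5, Mul(-7, Add(Rational(1, 4), 2)))) = Mul(-13, Add(-5, Mul(-7, Rational(9, 4)))) = Mul(-13, Add(-5, Rational(-63, 4))) = Mul(-13, Rational(-83, 4)) = Rational(1079, 4)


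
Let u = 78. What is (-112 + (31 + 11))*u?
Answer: -5460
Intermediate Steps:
(-112 + (31 + 11))*u = (-112 + (31 + 11))*78 = (-112 + 42)*78 = -70*78 = -5460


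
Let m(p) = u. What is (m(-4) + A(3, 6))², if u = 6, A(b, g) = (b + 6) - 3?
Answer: 144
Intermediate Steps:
A(b, g) = 3 + b (A(b, g) = (6 + b) - 3 = 3 + b)
m(p) = 6
(m(-4) + A(3, 6))² = (6 + (3 + 3))² = (6 + 6)² = 12² = 144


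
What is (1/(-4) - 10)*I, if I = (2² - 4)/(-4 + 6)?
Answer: 0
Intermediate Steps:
I = 0 (I = (4 - 4)/2 = 0*(½) = 0)
(1/(-4) - 10)*I = (1/(-4) - 10)*0 = (-¼ - 10)*0 = -41/4*0 = 0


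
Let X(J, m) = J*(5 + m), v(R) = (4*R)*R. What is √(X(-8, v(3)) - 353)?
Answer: I*√681 ≈ 26.096*I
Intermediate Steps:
v(R) = 4*R²
√(X(-8, v(3)) - 353) = √(-8*(5 + 4*3²) - 353) = √(-8*(5 + 4*9) - 353) = √(-8*(5 + 36) - 353) = √(-8*41 - 353) = √(-328 - 353) = √(-681) = I*√681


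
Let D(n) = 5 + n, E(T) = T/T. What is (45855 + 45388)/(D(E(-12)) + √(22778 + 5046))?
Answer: -273729/13894 + 91243*√1739/6947 ≈ 528.01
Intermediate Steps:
E(T) = 1
(45855 + 45388)/(D(E(-12)) + √(22778 + 5046)) = (45855 + 45388)/((5 + 1) + √(22778 + 5046)) = 91243/(6 + √27824) = 91243/(6 + 4*√1739)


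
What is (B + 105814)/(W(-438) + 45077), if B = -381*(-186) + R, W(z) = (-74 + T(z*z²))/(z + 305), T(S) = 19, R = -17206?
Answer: 3535007/999216 ≈ 3.5378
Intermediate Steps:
W(z) = -55/(305 + z) (W(z) = (-74 + 19)/(z + 305) = -55/(305 + z))
B = 53660 (B = -381*(-186) - 17206 = 70866 - 17206 = 53660)
(B + 105814)/(W(-438) + 45077) = (53660 + 105814)/(-55/(305 - 438) + 45077) = 159474/(-55/(-133) + 45077) = 159474/(-55*(-1/133) + 45077) = 159474/(55/133 + 45077) = 159474/(5995296/133) = 159474*(133/5995296) = 3535007/999216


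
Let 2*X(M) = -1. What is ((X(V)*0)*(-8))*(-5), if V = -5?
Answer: 0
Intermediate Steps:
X(M) = -½ (X(M) = (½)*(-1) = -½)
((X(V)*0)*(-8))*(-5) = (-½*0*(-8))*(-5) = (0*(-8))*(-5) = 0*(-5) = 0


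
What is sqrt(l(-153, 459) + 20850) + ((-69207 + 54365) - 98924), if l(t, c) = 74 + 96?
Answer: -113766 + 2*sqrt(5255) ≈ -1.1362e+5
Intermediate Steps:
l(t, c) = 170
sqrt(l(-153, 459) + 20850) + ((-69207 + 54365) - 98924) = sqrt(170 + 20850) + ((-69207 + 54365) - 98924) = sqrt(21020) + (-14842 - 98924) = 2*sqrt(5255) - 113766 = -113766 + 2*sqrt(5255)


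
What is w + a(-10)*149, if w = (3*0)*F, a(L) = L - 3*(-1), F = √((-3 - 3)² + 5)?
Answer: -1043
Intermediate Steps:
F = √41 (F = √((-6)² + 5) = √(36 + 5) = √41 ≈ 6.4031)
a(L) = 3 + L (a(L) = L + 3 = 3 + L)
w = 0 (w = (3*0)*√41 = 0*√41 = 0)
w + a(-10)*149 = 0 + (3 - 10)*149 = 0 - 7*149 = 0 - 1043 = -1043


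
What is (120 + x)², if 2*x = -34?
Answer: 10609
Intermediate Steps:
x = -17 (x = (½)*(-34) = -17)
(120 + x)² = (120 - 17)² = 103² = 10609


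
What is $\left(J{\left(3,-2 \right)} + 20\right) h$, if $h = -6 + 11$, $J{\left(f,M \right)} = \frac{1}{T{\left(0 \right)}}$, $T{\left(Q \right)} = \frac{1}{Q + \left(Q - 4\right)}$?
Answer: $80$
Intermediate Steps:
$T{\left(Q \right)} = \frac{1}{-4 + 2 Q}$ ($T{\left(Q \right)} = \frac{1}{Q + \left(Q - 4\right)} = \frac{1}{Q + \left(-4 + Q\right)} = \frac{1}{-4 + 2 Q}$)
$J{\left(f,M \right)} = -4$ ($J{\left(f,M \right)} = \frac{1}{\frac{1}{2} \frac{1}{-2 + 0}} = \frac{1}{\frac{1}{2} \frac{1}{-2}} = \frac{1}{\frac{1}{2} \left(- \frac{1}{2}\right)} = \frac{1}{- \frac{1}{4}} = -4$)
$h = 5$
$\left(J{\left(3,-2 \right)} + 20\right) h = \left(-4 + 20\right) 5 = 16 \cdot 5 = 80$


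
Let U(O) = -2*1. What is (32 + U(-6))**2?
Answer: 900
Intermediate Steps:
U(O) = -2
(32 + U(-6))**2 = (32 - 2)**2 = 30**2 = 900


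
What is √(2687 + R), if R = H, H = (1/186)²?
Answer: √92959453/186 ≈ 51.836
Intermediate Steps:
H = 1/34596 (H = (1/186)² = 1/34596 ≈ 2.8905e-5)
R = 1/34596 ≈ 2.8905e-5
√(2687 + R) = √(2687 + 1/34596) = √(92959453/34596) = √92959453/186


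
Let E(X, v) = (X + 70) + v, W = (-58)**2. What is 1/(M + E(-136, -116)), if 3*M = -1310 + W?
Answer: 3/1508 ≈ 0.0019894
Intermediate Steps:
W = 3364
E(X, v) = 70 + X + v (E(X, v) = (70 + X) + v = 70 + X + v)
M = 2054/3 (M = (-1310 + 3364)/3 = (1/3)*2054 = 2054/3 ≈ 684.67)
1/(M + E(-136, -116)) = 1/(2054/3 + (70 - 136 - 116)) = 1/(2054/3 - 182) = 1/(1508/3) = 3/1508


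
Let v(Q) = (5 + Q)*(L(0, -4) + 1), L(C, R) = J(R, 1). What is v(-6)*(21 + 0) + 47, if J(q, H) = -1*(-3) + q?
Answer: 47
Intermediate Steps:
J(q, H) = 3 + q
L(C, R) = 3 + R
v(Q) = 0 (v(Q) = (5 + Q)*((3 - 4) + 1) = (5 + Q)*(-1 + 1) = (5 + Q)*0 = 0)
v(-6)*(21 + 0) + 47 = 0*(21 + 0) + 47 = 0*21 + 47 = 0 + 47 = 47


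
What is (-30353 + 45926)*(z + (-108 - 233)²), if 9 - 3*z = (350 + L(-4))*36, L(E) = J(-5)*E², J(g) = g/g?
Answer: 1742494116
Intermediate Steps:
J(g) = 1
L(E) = E² (L(E) = 1*E² = E²)
z = -4389 (z = 3 - (350 + (-4)²)*36/3 = 3 - (350 + 16)*36/3 = 3 - 122*36 = 3 - ⅓*13176 = 3 - 4392 = -4389)
(-30353 + 45926)*(z + (-108 - 233)²) = (-30353 + 45926)*(-4389 + (-108 - 233)²) = 15573*(-4389 + (-341)²) = 15573*(-4389 + 116281) = 15573*111892 = 1742494116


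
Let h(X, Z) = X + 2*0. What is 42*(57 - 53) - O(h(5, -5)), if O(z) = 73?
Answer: 95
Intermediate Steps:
h(X, Z) = X (h(X, Z) = X + 0 = X)
42*(57 - 53) - O(h(5, -5)) = 42*(57 - 53) - 1*73 = 42*4 - 73 = 168 - 73 = 95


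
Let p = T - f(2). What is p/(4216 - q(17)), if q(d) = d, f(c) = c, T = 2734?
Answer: 2732/4199 ≈ 0.65063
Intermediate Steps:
p = 2732 (p = 2734 - 1*2 = 2734 - 2 = 2732)
p/(4216 - q(17)) = 2732/(4216 - 1*17) = 2732/(4216 - 17) = 2732/4199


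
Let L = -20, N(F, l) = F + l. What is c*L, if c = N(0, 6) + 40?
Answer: -920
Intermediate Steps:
c = 46 (c = (0 + 6) + 40 = 6 + 40 = 46)
c*L = 46*(-20) = -920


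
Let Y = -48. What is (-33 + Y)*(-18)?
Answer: 1458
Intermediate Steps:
(-33 + Y)*(-18) = (-33 - 48)*(-18) = -81*(-18) = 1458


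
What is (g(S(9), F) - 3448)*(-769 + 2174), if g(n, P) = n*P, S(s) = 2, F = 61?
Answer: -4673030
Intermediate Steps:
g(n, P) = P*n
(g(S(9), F) - 3448)*(-769 + 2174) = (61*2 - 3448)*(-769 + 2174) = (122 - 3448)*1405 = -3326*1405 = -4673030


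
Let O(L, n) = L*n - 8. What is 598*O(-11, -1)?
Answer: 1794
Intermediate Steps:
O(L, n) = -8 + L*n
598*O(-11, -1) = 598*(-8 - 11*(-1)) = 598*(-8 + 11) = 598*3 = 1794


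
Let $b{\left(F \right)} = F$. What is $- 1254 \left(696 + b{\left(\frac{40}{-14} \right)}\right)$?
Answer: $- \frac{6084408}{7} \approx -8.692 \cdot 10^{5}$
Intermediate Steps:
$- 1254 \left(696 + b{\left(\frac{40}{-14} \right)}\right) = - 1254 \left(696 + \frac{40}{-14}\right) = - 1254 \left(696 + 40 \left(- \frac{1}{14}\right)\right) = - 1254 \left(696 - \frac{20}{7}\right) = \left(-1254\right) \frac{4852}{7} = - \frac{6084408}{7}$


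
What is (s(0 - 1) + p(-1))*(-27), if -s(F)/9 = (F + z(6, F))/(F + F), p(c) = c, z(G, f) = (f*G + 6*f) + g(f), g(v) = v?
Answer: 1728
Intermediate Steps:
z(G, f) = 7*f + G*f (z(G, f) = (f*G + 6*f) + f = (G*f + 6*f) + f = (6*f + G*f) + f = 7*f + G*f)
s(F) = -63 (s(F) = -9*(F + F*(7 + 6))/(F + F) = -9*(F + F*13)/(2*F) = -9*(F + 13*F)*1/(2*F) = -9*14*F*1/(2*F) = -9*7 = -63)
(s(0 - 1) + p(-1))*(-27) = (-63 - 1)*(-27) = -64*(-27) = 1728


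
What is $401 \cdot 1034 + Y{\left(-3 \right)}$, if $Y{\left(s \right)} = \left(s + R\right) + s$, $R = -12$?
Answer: $414616$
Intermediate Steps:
$Y{\left(s \right)} = -12 + 2 s$ ($Y{\left(s \right)} = \left(s - 12\right) + s = \left(-12 + s\right) + s = -12 + 2 s$)
$401 \cdot 1034 + Y{\left(-3 \right)} = 401 \cdot 1034 + \left(-12 + 2 \left(-3\right)\right) = 414634 - 18 = 414616$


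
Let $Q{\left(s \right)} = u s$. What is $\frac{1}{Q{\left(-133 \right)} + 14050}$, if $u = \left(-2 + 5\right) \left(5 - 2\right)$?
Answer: $\frac{1}{12853} \approx 7.7803 \cdot 10^{-5}$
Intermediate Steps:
$u = 9$ ($u = 3 \cdot 3 = 9$)
$Q{\left(s \right)} = 9 s$
$\frac{1}{Q{\left(-133 \right)} + 14050} = \frac{1}{9 \left(-133\right) + 14050} = \frac{1}{-1197 + 14050} = \frac{1}{12853}$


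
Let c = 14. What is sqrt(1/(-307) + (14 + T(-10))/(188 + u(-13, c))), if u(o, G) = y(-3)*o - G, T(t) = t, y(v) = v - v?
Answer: sqrt(14075643)/26709 ≈ 0.14047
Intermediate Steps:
y(v) = 0
u(o, G) = -G (u(o, G) = 0*o - G = 0 - G = -G)
sqrt(1/(-307) + (14 + T(-10))/(188 + u(-13, c))) = sqrt(1/(-307) + (14 - 10)/(188 - 1*14)) = sqrt(-1/307 + 4/(188 - 14)) = sqrt(-1/307 + 4/174) = sqrt(-1/307 + 4*(1/174)) = sqrt(-1/307 + 2/87) = sqrt(527/26709) = sqrt(14075643)/26709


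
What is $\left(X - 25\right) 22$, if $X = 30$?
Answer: $110$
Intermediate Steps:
$\left(X - 25\right) 22 = \left(30 - 25\right) 22 = 5 \cdot 22 = 110$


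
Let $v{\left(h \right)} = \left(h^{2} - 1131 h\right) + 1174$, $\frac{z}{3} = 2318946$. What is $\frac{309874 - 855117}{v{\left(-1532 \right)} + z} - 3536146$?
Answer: $- \frac{39031018261531}{11037728} \approx -3.5361 \cdot 10^{6}$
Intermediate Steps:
$z = 6956838$ ($z = 3 \cdot 2318946 = 6956838$)
$v{\left(h \right)} = 1174 + h^{2} - 1131 h$
$\frac{309874 - 855117}{v{\left(-1532 \right)} + z} - 3536146 = \frac{309874 - 855117}{\left(1174 + \left(-1532\right)^{2} - -1732692\right) + 6956838} - 3536146 = - \frac{545243}{\left(1174 + 2347024 + 1732692\right) + 6956838} - 3536146 = - \frac{545243}{4080890 + 6956838} - 3536146 = - \frac{545243}{11037728} - 3536146 = - \frac{39031018261531}{11037728}$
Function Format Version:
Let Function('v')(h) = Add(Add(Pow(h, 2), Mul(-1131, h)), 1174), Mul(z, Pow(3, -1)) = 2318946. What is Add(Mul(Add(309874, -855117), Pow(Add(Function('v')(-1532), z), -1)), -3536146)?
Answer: Rational(-39031018261531, 11037728) ≈ -3.5361e+6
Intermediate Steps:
z = 6956838 (z = Mul(3, 2318946) = 6956838)
Function('v')(h) = Add(1174, Pow(h, 2), Mul(-1131, h))
Add(Mul(Add(309874, -855117), Pow(Add(Function('v')(-1532), z), -1)), -3536146) = Add(Mul(Add(309874, -855117), Pow(Add(Add(1174, Pow(-1532, 2), Mul(-1131, -1532)), 6956838), -1)), -3536146) = Add(Mul(-545243, Pow(Add(Add(1174, 2347024, 1732692), 6956838), -1)), -3536146) = Add(Mul(-545243, Pow(Add(4080890, 6956838), -1)), -3536146) = Add(Mul(-545243, Pow(11037728, -1)), -3536146) = Add(Mul(-545243, Rational(1, 11037728)), -3536146) = Add(Rational(-545243, 11037728), -3536146) = Rational(-39031018261531, 11037728)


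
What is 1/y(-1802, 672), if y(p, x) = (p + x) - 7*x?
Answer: -1/5834 ≈ -0.00017141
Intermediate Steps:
y(p, x) = p - 6*x
1/y(-1802, 672) = 1/(-1802 - 6*672) = 1/(-1802 - 4032) = 1/(-5834) = -1/5834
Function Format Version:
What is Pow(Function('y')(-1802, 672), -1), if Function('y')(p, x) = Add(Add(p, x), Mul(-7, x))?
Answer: Rational(-1, 5834) ≈ -0.00017141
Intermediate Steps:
Function('y')(p, x) = Add(p, Mul(-6, x))
Pow(Function('y')(-1802, 672), -1) = Pow(Add(-1802, Mul(-6, 672)), -1) = Pow(Add(-1802, -4032), -1) = Pow(-5834, -1) = Rational(-1, 5834)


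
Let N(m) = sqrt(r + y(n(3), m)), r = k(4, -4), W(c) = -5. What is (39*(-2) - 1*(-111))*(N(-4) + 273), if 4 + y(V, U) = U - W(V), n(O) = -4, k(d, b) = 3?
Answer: 9009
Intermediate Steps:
y(V, U) = 1 + U (y(V, U) = -4 + (U - 1*(-5)) = -4 + (U + 5) = -4 + (5 + U) = 1 + U)
r = 3
N(m) = sqrt(4 + m) (N(m) = sqrt(3 + (1 + m)) = sqrt(4 + m))
(39*(-2) - 1*(-111))*(N(-4) + 273) = (39*(-2) - 1*(-111))*(sqrt(4 - 4) + 273) = (-78 + 111)*(sqrt(0) + 273) = 33*(0 + 273) = 33*273 = 9009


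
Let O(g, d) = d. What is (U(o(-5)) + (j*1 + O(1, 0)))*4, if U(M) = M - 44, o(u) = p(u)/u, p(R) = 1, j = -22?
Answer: -1324/5 ≈ -264.80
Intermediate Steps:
o(u) = 1/u
U(M) = -44 + M
(U(o(-5)) + (j*1 + O(1, 0)))*4 = ((-44 + 1/(-5)) + (-22*1 + 0))*4 = ((-44 - ⅕) + (-22 + 0))*4 = (-221/5 - 22)*4 = -331/5*4 = -1324/5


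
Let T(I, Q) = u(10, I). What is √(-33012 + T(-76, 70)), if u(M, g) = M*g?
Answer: 2*I*√8443 ≈ 183.77*I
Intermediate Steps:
T(I, Q) = 10*I
√(-33012 + T(-76, 70)) = √(-33012 + 10*(-76)) = √(-33012 - 760) = √(-33772) = 2*I*√8443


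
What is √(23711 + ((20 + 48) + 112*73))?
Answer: √31955 ≈ 178.76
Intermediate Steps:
√(23711 + ((20 + 48) + 112*73)) = √(23711 + (68 + 8176)) = √(23711 + 8244) = √31955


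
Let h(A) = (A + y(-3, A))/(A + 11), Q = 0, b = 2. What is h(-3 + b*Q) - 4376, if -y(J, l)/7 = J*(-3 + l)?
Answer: -35137/8 ≈ -4392.1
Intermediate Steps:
y(J, l) = -7*J*(-3 + l)
h(A) = (-63 + 22*A)/(11 + A) (h(A) = (A + 7*(-3)*(3 - A))/(A + 11) = (A + (-63 + 21*A))/(11 + A) = (-63 + 22*A)/(11 + A))
h(-3 + b*Q) - 4376 = (-63 + 22*(-3 + 2*0))/(11 + (-3 + 2*0)) - 4376 = (-63 + 22*(-3 + 0))/(11 + (-3 + 0)) - 4376 = (-63 + 22*(-3))/(11 - 3) - 4376 = (-63 - 66)/8 - 4376 = (⅛)*(-129) - 4376 = -129/8 - 4376 = -35137/8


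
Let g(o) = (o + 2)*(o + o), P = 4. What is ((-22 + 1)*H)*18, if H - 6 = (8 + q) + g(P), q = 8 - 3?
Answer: -25326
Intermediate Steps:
g(o) = 2*o*(2 + o) (g(o) = (2 + o)*(2*o) = 2*o*(2 + o))
q = 5
H = 67 (H = 6 + ((8 + 5) + 2*4*(2 + 4)) = 6 + (13 + 2*4*6) = 6 + (13 + 48) = 6 + 61 = 67)
((-22 + 1)*H)*18 = ((-22 + 1)*67)*18 = -21*67*18 = -1407*18 = -25326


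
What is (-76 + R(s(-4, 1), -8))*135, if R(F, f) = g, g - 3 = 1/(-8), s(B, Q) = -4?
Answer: -78975/8 ≈ -9871.9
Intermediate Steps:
g = 23/8 (g = 3 + 1/(-8) = 3 + 1*(-1/8) = 3 - 1/8 = 23/8 ≈ 2.8750)
R(F, f) = 23/8
(-76 + R(s(-4, 1), -8))*135 = (-76 + 23/8)*135 = -585/8*135 = -78975/8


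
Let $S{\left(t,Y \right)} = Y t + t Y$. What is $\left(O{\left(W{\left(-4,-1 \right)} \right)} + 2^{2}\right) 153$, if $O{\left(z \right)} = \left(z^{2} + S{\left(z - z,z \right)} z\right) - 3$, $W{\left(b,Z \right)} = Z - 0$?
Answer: $306$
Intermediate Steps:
$S{\left(t,Y \right)} = 2 Y t$ ($S{\left(t,Y \right)} = Y t + Y t = 2 Y t$)
$W{\left(b,Z \right)} = Z$ ($W{\left(b,Z \right)} = Z + 0 = Z$)
$O{\left(z \right)} = -3 + z^{2}$ ($O{\left(z \right)} = \left(z^{2} + 2 z \left(z - z\right) z\right) - 3 = \left(z^{2} + 2 z 0 z\right) - 3 = \left(z^{2} + 0 z\right) - 3 = \left(z^{2} + 0\right) - 3 = z^{2} - 3 = -3 + z^{2}$)
$\left(O{\left(W{\left(-4,-1 \right)} \right)} + 2^{2}\right) 153 = \left(\left(-3 + \left(-1\right)^{2}\right) + 2^{2}\right) 153 = \left(\left(-3 + 1\right) + 4\right) 153 = \left(-2 + 4\right) 153 = 2 \cdot 153 = 306$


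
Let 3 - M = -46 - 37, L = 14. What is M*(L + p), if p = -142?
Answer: -11008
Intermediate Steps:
M = 86 (M = 3 - (-46 - 37) = 3 - 1*(-83) = 3 + 83 = 86)
M*(L + p) = 86*(14 - 142) = 86*(-128) = -11008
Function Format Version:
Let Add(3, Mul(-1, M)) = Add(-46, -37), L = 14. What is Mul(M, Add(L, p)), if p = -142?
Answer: -11008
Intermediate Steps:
M = 86 (M = Add(3, Mul(-1, Add(-46, -37))) = Add(3, Mul(-1, -83)) = Add(3, 83) = 86)
Mul(M, Add(L, p)) = Mul(86, Add(14, -142)) = Mul(86, -128) = -11008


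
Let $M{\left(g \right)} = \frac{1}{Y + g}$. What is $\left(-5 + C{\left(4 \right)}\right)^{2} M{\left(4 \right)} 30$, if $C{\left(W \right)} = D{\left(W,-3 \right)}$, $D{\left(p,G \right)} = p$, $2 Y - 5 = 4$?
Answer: $\frac{60}{17} \approx 3.5294$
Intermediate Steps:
$Y = \frac{9}{2}$ ($Y = \frac{5}{2} + \frac{1}{2} \cdot 4 = \frac{5}{2} + 2 = \frac{9}{2} \approx 4.5$)
$C{\left(W \right)} = W$
$M{\left(g \right)} = \frac{1}{\frac{9}{2} + g}$
$\left(-5 + C{\left(4 \right)}\right)^{2} M{\left(4 \right)} 30 = \left(-5 + 4\right)^{2} \frac{2}{9 + 2 \cdot 4} \cdot 30 = \left(-1\right)^{2} \frac{2}{9 + 8} \cdot 30 = 1 \cdot \frac{2}{17} \cdot 30 = \frac{2}{17} \cdot 30 = \frac{60}{17}$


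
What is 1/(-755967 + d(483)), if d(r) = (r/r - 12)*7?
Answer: -1/756044 ≈ -1.3227e-6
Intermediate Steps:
d(r) = -77 (d(r) = (1 - 12)*7 = -11*7 = -77)
1/(-755967 + d(483)) = 1/(-755967 - 77) = 1/(-756044) = -1/756044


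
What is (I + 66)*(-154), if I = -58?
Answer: -1232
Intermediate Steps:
(I + 66)*(-154) = (-58 + 66)*(-154) = 8*(-154) = -1232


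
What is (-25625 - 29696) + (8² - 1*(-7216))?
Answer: -48041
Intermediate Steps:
(-25625 - 29696) + (8² - 1*(-7216)) = -55321 + (64 + 7216) = -55321 + 7280 = -48041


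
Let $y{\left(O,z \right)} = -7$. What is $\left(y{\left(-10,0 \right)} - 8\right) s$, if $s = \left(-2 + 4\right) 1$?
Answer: $-30$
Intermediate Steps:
$s = 2$ ($s = 2 \cdot 1 = 2$)
$\left(y{\left(-10,0 \right)} - 8\right) s = \left(-7 - 8\right) 2 = \left(-15\right) 2 = -30$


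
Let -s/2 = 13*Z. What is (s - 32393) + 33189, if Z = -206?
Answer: 6152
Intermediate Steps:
s = 5356 (s = -26*(-206) = -2*(-2678) = 5356)
(s - 32393) + 33189 = (5356 - 32393) + 33189 = -27037 + 33189 = 6152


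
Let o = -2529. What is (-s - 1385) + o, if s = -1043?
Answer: -2871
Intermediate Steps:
(-s - 1385) + o = (-1*(-1043) - 1385) - 2529 = (1043 - 1385) - 2529 = -342 - 2529 = -2871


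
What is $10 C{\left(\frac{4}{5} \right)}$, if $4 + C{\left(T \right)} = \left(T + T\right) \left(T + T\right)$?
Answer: $- \frac{72}{5} \approx -14.4$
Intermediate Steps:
$C{\left(T \right)} = -4 + 4 T^{2}$ ($C{\left(T \right)} = -4 + \left(T + T\right) \left(T + T\right) = -4 + 2 T 2 T = -4 + 4 T^{2}$)
$10 C{\left(\frac{4}{5} \right)} = 10 \left(-4 + 4 \left(\frac{4}{5}\right)^{2}\right) = 10 \left(-4 + 4 \cdot \frac{16}{25}\right) = 10 \left(-4 + \frac{64}{25}\right) = 10 \left(- \frac{36}{25}\right) = - \frac{72}{5}$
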